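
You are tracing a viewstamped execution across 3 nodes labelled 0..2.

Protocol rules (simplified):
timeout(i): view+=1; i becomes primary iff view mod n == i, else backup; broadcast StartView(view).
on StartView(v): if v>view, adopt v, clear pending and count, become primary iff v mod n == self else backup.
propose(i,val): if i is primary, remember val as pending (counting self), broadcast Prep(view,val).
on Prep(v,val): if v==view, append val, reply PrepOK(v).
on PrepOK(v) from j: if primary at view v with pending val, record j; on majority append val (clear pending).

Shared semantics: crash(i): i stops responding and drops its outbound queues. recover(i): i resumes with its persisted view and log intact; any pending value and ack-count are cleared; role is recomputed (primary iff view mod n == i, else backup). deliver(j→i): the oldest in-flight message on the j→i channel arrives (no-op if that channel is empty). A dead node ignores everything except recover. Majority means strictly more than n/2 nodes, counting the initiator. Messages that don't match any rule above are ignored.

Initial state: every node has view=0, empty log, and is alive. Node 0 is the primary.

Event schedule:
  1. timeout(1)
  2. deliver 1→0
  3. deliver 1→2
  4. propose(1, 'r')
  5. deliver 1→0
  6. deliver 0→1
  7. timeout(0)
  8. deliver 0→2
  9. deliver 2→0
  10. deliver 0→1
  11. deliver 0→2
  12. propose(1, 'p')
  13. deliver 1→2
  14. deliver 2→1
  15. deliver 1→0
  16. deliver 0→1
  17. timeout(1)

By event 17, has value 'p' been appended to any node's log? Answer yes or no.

no

[1] timeout(1) → N1(prim v1 [-])
[2] deliver 1→0 → N0(back v1 [-])
[3] deliver 1→2 → N2(back v1 [-])
[4] propose(1,'r') → ∅
[5] deliver 1→0 → N0(back v1 [r])
[6] deliver 0→1 → N1(prim v1 [r])
[7] timeout(0) → N0(back v2 [r])
[8] deliver 0→2 → N2(prim v2 [-])
[9] deliver 2→0 → ∅
[10] deliver 0→1 → N1(back v2 [r])
[11] deliver 0→2 → ∅
[12] propose(1,'p') → ∅
[13] deliver 1→2 → ∅
[14] deliver 2→1 → ∅
[15] deliver 1→0 → ∅
[16] deliver 0→1 → ∅
[17] timeout(1) → N1(back v3 [r])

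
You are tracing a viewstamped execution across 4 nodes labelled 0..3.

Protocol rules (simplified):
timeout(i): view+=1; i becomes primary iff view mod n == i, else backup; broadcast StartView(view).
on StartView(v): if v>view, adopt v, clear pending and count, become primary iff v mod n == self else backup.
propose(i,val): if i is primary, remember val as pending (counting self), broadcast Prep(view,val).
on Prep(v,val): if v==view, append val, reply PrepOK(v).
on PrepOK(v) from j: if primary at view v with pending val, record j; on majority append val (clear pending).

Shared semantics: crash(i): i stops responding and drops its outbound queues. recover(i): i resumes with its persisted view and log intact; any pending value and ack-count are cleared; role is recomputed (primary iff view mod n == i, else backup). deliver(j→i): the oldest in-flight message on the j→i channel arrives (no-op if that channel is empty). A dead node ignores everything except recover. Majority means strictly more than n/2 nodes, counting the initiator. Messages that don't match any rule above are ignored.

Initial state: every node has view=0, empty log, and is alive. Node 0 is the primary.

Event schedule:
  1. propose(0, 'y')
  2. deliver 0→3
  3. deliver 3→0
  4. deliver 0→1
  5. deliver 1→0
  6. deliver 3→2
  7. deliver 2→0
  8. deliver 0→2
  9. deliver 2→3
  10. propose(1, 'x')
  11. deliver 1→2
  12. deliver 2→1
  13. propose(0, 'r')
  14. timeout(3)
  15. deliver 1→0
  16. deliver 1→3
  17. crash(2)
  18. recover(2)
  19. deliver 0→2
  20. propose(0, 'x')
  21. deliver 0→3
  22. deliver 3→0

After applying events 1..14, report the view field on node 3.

1

e1 propose(0,'y'): ·
e2 deliver 0→3: 3[back,v=0,y]
e3 deliver 3→0: ·
e4 deliver 0→1: 1[back,v=0,y]
e5 deliver 1→0: 0[prim,v=0,y]
e6 deliver 3→2: ·
e7 deliver 2→0: ·
e8 deliver 0→2: 2[back,v=0,y]
e9 deliver 2→3: ·
e10 propose(1,'x'): ·
e11 deliver 1→2: ·
e12 deliver 2→1: ·
e13 propose(0,'r'): ·
e14 timeout(3): 3[back,v=1,y]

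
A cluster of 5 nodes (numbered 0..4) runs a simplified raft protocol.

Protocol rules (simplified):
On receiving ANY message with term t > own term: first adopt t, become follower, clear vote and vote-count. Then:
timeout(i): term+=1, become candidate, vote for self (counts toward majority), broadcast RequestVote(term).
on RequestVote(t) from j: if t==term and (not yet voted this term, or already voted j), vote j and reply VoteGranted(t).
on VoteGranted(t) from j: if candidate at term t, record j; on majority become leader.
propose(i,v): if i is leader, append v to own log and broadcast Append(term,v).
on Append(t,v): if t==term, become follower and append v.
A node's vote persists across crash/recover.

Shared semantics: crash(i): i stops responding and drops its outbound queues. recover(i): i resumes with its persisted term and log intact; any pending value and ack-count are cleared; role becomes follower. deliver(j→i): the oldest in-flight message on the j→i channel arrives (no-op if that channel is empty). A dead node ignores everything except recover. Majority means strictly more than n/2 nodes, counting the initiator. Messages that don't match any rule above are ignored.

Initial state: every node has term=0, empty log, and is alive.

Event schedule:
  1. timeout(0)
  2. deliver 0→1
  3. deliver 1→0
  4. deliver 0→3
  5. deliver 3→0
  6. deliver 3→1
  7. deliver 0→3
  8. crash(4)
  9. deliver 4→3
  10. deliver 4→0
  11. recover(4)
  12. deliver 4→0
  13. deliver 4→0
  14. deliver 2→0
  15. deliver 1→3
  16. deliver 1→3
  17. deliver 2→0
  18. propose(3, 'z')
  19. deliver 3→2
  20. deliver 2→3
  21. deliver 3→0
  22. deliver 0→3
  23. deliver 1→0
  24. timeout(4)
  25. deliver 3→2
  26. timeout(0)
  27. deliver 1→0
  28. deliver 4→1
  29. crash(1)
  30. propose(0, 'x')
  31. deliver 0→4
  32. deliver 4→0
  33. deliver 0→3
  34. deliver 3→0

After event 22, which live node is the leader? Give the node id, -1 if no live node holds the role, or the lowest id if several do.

0

step 1 timeout(0): 0={cand,t=1,log=-}
step 2 deliver 0→1: 1={foll,t=1,log=-}
step 3 deliver 1→0: —
step 4 deliver 0→3: 3={foll,t=1,log=-}
step 5 deliver 3→0: 0={lead,t=1,log=-}
step 6 deliver 3→1: —
step 7 deliver 0→3: —
step 8 crash(4): 4={✗foll,t=0,log=-}
step 9 deliver 4→3: —
step 10 deliver 4→0: —
step 11 recover(4): 4={foll,t=0,log=-}
step 12 deliver 4→0: —
step 13 deliver 4→0: —
step 14 deliver 2→0: —
step 15 deliver 1→3: —
step 16 deliver 1→3: —
step 17 deliver 2→0: —
step 18 propose(3,'z'): —
step 19 deliver 3→2: —
step 20 deliver 2→3: —
step 21 deliver 3→0: —
step 22 deliver 0→3: —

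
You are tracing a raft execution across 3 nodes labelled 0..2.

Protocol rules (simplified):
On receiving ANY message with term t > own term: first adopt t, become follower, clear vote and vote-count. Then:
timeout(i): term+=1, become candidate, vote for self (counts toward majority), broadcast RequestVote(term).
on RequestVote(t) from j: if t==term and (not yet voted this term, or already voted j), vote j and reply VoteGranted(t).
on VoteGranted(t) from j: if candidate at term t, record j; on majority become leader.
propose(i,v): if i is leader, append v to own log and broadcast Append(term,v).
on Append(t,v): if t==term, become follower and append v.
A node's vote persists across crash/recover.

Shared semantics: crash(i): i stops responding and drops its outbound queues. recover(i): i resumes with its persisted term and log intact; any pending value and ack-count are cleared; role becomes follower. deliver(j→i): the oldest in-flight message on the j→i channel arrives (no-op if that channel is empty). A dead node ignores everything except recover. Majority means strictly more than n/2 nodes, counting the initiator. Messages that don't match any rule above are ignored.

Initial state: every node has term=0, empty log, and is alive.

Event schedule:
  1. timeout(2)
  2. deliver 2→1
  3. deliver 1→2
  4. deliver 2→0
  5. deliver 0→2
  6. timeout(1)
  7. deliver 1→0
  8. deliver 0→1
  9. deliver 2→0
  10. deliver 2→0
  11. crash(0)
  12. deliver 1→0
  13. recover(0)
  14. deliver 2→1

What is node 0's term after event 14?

2

1. timeout(2):  <2:cand t1 ->
2. deliver 2→1:  <1:foll t1 ->
3. deliver 1→2:  <2:lead t1 ->
4. deliver 2→0:  <0:foll t1 ->
5. deliver 0→2:  nop
6. timeout(1):  <1:cand t2 ->
7. deliver 1→0:  <0:foll t2 ->
8. deliver 0→1:  <1:lead t2 ->
9. deliver 2→0:  nop
10. deliver 2→0:  nop
11. crash(0):  <0:✗foll t2 ->
12. deliver 1→0:  nop
13. recover(0):  <0:foll t2 ->
14. deliver 2→1:  nop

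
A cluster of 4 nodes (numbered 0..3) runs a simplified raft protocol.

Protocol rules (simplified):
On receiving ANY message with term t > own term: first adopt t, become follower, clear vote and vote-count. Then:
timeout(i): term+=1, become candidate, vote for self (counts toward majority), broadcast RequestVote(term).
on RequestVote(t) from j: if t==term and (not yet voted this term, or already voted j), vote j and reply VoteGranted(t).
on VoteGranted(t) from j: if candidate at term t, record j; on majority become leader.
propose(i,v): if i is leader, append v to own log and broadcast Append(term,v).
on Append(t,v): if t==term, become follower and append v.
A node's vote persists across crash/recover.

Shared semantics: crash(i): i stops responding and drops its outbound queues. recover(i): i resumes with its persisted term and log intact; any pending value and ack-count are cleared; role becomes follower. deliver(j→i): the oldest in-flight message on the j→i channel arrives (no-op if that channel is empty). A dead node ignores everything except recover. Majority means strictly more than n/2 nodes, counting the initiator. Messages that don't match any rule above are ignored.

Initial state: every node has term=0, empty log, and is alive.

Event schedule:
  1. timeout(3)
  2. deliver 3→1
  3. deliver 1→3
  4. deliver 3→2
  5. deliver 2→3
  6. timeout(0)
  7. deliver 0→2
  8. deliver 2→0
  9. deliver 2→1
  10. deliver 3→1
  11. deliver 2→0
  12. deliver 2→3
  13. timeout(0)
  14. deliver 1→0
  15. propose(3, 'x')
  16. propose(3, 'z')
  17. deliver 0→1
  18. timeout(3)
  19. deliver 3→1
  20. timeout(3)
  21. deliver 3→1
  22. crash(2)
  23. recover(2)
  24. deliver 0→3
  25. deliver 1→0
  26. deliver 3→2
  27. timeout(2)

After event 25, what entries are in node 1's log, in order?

1. timeout(3):  <3:cand t1 ->
2. deliver 3→1:  <1:foll t1 ->
3. deliver 1→3:  nop
4. deliver 3→2:  <2:foll t1 ->
5. deliver 2→3:  <3:lead t1 ->
6. timeout(0):  <0:cand t1 ->
7. deliver 0→2:  nop
8. deliver 2→0:  nop
9. deliver 2→1:  nop
10. deliver 3→1:  nop
11. deliver 2→0:  nop
12. deliver 2→3:  nop
13. timeout(0):  <0:cand t2 ->
14. deliver 1→0:  nop
15. propose(3,'x'):  <3:lead t1 x>
16. propose(3,'z'):  <3:lead t1 x,z>
17. deliver 0→1:  nop
18. timeout(3):  <3:cand t2 x,z>
19. deliver 3→1:  <1:foll t1 x>
20. timeout(3):  <3:cand t3 x,z>
21. deliver 3→1:  <1:foll t1 x,z>
22. crash(2):  <2:✗foll t1 ->
23. recover(2):  <2:foll t1 ->
24. deliver 0→3:  nop
25. deliver 1→0:  nop

x,z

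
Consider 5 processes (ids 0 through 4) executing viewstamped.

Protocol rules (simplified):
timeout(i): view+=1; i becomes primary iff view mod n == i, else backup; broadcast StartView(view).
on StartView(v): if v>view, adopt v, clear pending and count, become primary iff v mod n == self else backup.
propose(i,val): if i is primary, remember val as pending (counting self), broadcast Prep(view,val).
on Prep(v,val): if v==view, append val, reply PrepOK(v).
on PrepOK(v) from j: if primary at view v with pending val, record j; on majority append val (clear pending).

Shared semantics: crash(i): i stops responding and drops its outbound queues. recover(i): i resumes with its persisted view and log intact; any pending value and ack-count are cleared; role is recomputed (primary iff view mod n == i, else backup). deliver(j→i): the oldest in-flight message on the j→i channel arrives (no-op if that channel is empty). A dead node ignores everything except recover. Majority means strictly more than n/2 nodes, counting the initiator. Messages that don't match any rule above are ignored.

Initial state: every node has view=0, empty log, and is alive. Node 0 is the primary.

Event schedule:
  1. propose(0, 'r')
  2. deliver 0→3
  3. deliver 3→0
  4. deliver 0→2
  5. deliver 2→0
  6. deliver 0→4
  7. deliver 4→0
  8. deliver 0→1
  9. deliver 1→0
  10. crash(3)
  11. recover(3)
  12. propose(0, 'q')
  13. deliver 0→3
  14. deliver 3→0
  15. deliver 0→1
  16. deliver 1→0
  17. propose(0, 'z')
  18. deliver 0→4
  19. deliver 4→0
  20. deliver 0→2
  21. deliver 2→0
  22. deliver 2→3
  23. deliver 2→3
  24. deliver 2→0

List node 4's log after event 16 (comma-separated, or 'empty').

r

after 1 — propose(0,'r'): ·
after 2 — deliver 0→3: n3:back/v0/[r]
after 3 — deliver 3→0: ·
after 4 — deliver 0→2: n2:back/v0/[r]
after 5 — deliver 2→0: n0:prim/v0/[r]
after 6 — deliver 0→4: n4:back/v0/[r]
after 7 — deliver 4→0: ·
after 8 — deliver 0→1: n1:back/v0/[r]
after 9 — deliver 1→0: ·
after 10 — crash(3): n3:✗back/v0/[r]
after 11 — recover(3): n3:back/v0/[r]
after 12 — propose(0,'q'): ·
after 13 — deliver 0→3: n3:back/v0/[r,q]
after 14 — deliver 3→0: ·
after 15 — deliver 0→1: n1:back/v0/[r,q]
after 16 — deliver 1→0: n0:prim/v0/[r,q]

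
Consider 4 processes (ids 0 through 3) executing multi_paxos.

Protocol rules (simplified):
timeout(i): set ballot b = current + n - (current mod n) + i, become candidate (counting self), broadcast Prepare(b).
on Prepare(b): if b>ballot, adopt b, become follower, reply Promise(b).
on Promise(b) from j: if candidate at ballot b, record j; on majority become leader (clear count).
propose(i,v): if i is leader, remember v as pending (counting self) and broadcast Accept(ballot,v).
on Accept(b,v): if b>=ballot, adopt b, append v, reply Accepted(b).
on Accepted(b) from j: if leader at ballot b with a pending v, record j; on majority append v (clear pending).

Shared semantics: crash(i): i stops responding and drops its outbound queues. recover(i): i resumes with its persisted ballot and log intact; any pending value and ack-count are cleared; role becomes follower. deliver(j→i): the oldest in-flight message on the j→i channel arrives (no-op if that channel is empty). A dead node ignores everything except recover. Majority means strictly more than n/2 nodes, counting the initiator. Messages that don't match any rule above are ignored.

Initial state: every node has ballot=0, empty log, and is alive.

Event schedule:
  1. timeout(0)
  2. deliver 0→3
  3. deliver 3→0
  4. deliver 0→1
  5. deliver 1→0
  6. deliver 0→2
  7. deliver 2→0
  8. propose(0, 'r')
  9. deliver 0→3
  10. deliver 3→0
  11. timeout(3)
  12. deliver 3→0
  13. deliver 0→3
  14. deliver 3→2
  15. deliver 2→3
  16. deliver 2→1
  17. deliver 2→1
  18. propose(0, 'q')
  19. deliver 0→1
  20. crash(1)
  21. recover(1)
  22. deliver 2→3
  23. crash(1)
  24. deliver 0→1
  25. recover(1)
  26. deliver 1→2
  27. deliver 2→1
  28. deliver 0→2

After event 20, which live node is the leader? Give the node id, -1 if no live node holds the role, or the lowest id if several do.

3

after 1 — timeout(0): n0:cand/b4/[-]
after 2 — deliver 0→3: n3:foll/b4/[-]
after 3 — deliver 3→0: ·
after 4 — deliver 0→1: n1:foll/b4/[-]
after 5 — deliver 1→0: n0:lead/b4/[-]
after 6 — deliver 0→2: n2:foll/b4/[-]
after 7 — deliver 2→0: ·
after 8 — propose(0,'r'): ·
after 9 — deliver 0→3: n3:foll/b4/[r]
after 10 — deliver 3→0: ·
after 11 — timeout(3): n3:cand/b11/[r]
after 12 — deliver 3→0: n0:foll/b11/[-]
after 13 — deliver 0→3: ·
after 14 — deliver 3→2: n2:foll/b11/[-]
after 15 — deliver 2→3: n3:lead/b11/[r]
after 16 — deliver 2→1: ·
after 17 — deliver 2→1: ·
after 18 — propose(0,'q'): ·
after 19 — deliver 0→1: n1:foll/b4/[r]
after 20 — crash(1): n1:✗foll/b4/[r]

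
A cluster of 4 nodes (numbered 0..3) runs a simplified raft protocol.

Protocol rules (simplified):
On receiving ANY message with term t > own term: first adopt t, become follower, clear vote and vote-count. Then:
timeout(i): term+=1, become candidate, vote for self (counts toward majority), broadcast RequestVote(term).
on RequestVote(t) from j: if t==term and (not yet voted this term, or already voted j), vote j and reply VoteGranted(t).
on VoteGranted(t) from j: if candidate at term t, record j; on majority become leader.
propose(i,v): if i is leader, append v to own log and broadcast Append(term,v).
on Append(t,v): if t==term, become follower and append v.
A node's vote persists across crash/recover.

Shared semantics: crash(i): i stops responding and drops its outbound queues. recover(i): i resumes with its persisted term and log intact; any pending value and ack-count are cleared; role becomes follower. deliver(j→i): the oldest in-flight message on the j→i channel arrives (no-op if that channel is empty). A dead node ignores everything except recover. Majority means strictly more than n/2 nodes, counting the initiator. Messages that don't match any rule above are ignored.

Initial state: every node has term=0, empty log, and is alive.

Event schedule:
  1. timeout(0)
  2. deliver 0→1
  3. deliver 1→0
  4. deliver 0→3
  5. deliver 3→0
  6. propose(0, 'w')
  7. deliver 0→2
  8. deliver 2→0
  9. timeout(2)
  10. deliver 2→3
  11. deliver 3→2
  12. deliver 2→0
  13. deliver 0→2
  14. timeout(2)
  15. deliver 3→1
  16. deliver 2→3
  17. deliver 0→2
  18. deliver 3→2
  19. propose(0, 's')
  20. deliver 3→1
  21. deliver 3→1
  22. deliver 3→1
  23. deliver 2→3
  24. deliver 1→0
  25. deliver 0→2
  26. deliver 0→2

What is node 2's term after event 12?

step 1 timeout(0): 0={cand,t=1,log=-}
step 2 deliver 0→1: 1={foll,t=1,log=-}
step 3 deliver 1→0: —
step 4 deliver 0→3: 3={foll,t=1,log=-}
step 5 deliver 3→0: 0={lead,t=1,log=-}
step 6 propose(0,'w'): 0={lead,t=1,log=w}
step 7 deliver 0→2: 2={foll,t=1,log=-}
step 8 deliver 2→0: —
step 9 timeout(2): 2={cand,t=2,log=-}
step 10 deliver 2→3: 3={foll,t=2,log=-}
step 11 deliver 3→2: —
step 12 deliver 2→0: 0={foll,t=2,log=w}

2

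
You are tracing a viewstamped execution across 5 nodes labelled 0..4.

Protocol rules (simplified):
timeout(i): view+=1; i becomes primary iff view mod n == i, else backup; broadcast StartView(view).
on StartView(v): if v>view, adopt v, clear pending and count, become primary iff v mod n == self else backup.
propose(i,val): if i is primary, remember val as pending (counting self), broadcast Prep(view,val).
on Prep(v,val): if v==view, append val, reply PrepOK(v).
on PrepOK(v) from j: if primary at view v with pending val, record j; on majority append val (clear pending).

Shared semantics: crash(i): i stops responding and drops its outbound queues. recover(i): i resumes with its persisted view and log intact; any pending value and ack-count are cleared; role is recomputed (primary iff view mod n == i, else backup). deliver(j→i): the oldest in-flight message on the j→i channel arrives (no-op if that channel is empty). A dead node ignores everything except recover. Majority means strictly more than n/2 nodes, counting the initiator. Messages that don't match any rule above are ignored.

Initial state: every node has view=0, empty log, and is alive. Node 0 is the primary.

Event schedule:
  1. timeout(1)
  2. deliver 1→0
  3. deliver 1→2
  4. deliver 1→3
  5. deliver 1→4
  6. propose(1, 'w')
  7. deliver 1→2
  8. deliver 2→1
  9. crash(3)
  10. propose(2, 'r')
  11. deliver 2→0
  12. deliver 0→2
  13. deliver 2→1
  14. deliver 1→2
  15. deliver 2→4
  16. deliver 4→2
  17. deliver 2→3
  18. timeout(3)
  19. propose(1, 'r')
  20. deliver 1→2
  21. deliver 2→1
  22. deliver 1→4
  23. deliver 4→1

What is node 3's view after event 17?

1

step 1 timeout(1): 1={prim,v=1,log=-}
step 2 deliver 1→0: 0={back,v=1,log=-}
step 3 deliver 1→2: 2={back,v=1,log=-}
step 4 deliver 1→3: 3={back,v=1,log=-}
step 5 deliver 1→4: 4={back,v=1,log=-}
step 6 propose(1,'w'): —
step 7 deliver 1→2: 2={back,v=1,log=w}
step 8 deliver 2→1: —
step 9 crash(3): 3={✗back,v=1,log=-}
step 10 propose(2,'r'): —
step 11 deliver 2→0: —
step 12 deliver 0→2: —
step 13 deliver 2→1: —
step 14 deliver 1→2: —
step 15 deliver 2→4: —
step 16 deliver 4→2: —
step 17 deliver 2→3: —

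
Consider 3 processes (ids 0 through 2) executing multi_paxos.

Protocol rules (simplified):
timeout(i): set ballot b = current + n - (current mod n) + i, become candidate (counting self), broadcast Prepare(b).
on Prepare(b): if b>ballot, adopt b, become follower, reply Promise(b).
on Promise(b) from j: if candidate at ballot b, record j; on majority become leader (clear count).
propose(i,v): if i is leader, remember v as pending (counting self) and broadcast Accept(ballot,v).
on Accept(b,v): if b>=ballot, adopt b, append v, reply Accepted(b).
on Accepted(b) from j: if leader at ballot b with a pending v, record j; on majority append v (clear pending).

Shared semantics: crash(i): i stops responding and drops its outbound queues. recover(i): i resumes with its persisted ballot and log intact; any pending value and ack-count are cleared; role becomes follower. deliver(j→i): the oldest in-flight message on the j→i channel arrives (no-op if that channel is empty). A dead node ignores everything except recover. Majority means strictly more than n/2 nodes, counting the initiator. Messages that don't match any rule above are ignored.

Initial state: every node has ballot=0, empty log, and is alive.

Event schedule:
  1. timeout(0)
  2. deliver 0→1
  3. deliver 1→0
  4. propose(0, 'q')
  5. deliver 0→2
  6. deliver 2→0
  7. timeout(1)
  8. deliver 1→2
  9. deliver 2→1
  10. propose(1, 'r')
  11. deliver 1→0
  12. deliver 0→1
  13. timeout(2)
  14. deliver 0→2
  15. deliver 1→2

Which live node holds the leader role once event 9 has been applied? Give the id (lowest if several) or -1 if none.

0

e1 timeout(0): 0[cand,b=3,-]
e2 deliver 0→1: 1[foll,b=3,-]
e3 deliver 1→0: 0[lead,b=3,-]
e4 propose(0,'q'): ·
e5 deliver 0→2: 2[foll,b=3,-]
e6 deliver 2→0: ·
e7 timeout(1): 1[cand,b=7,-]
e8 deliver 1→2: 2[foll,b=7,-]
e9 deliver 2→1: 1[lead,b=7,-]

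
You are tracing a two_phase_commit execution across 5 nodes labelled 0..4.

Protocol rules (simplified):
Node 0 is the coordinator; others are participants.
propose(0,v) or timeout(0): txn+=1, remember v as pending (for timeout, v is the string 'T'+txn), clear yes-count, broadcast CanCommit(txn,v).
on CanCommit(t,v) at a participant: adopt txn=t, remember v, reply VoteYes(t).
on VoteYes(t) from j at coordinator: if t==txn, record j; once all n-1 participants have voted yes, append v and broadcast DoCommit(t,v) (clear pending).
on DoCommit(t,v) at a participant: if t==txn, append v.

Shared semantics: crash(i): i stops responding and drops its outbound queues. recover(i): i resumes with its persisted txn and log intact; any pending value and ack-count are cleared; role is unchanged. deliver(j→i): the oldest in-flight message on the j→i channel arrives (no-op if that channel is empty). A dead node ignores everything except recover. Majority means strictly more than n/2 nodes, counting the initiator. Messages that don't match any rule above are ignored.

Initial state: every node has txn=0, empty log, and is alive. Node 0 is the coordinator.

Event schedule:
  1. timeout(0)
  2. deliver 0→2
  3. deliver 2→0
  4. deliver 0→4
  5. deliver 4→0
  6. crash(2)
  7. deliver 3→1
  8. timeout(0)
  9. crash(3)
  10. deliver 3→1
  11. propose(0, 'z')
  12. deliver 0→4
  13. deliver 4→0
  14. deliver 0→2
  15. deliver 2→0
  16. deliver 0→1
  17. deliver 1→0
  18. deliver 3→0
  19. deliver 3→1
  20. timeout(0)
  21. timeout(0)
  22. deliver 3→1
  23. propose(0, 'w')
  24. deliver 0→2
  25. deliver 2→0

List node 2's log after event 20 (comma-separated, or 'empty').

after 1 — timeout(0): n0:coor/t1/[-]
after 2 — deliver 0→2: n2:part/t1/[-]
after 3 — deliver 2→0: ·
after 4 — deliver 0→4: n4:part/t1/[-]
after 5 — deliver 4→0: ·
after 6 — crash(2): n2:✗part/t1/[-]
after 7 — deliver 3→1: ·
after 8 — timeout(0): n0:coor/t2/[-]
after 9 — crash(3): n3:✗part/t0/[-]
after 10 — deliver 3→1: ·
after 11 — propose(0,'z'): n0:coor/t3/[-]
after 12 — deliver 0→4: n4:part/t2/[-]
after 13 — deliver 4→0: ·
after 14 — deliver 0→2: ·
after 15 — deliver 2→0: ·
after 16 — deliver 0→1: n1:part/t1/[-]
after 17 — deliver 1→0: ·
after 18 — deliver 3→0: ·
after 19 — deliver 3→1: ·
after 20 — timeout(0): n0:coor/t4/[-]

empty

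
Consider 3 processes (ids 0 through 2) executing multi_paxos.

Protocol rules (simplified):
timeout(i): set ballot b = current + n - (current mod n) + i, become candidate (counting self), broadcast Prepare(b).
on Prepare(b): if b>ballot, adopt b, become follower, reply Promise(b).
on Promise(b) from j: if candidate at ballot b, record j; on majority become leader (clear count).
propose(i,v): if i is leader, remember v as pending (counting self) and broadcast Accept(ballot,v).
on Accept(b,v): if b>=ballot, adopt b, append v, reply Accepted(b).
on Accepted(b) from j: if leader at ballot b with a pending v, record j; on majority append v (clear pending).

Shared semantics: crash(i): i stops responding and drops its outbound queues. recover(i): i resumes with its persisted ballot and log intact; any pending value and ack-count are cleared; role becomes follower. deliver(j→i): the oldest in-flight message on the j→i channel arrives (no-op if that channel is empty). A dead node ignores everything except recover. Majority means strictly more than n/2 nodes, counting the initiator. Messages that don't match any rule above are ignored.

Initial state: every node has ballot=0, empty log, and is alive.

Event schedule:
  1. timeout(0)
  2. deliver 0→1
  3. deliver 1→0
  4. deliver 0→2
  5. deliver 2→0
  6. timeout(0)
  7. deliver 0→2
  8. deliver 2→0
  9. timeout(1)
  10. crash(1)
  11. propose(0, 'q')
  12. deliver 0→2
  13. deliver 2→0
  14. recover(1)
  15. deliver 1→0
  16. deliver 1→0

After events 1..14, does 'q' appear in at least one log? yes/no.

yes

after 1 — timeout(0): n0:cand/b3/[-]
after 2 — deliver 0→1: n1:foll/b3/[-]
after 3 — deliver 1→0: n0:lead/b3/[-]
after 4 — deliver 0→2: n2:foll/b3/[-]
after 5 — deliver 2→0: ·
after 6 — timeout(0): n0:cand/b6/[-]
after 7 — deliver 0→2: n2:foll/b6/[-]
after 8 — deliver 2→0: n0:lead/b6/[-]
after 9 — timeout(1): n1:cand/b7/[-]
after 10 — crash(1): n1:✗cand/b7/[-]
after 11 — propose(0,'q'): ·
after 12 — deliver 0→2: n2:foll/b6/[q]
after 13 — deliver 2→0: n0:lead/b6/[q]
after 14 — recover(1): n1:foll/b7/[-]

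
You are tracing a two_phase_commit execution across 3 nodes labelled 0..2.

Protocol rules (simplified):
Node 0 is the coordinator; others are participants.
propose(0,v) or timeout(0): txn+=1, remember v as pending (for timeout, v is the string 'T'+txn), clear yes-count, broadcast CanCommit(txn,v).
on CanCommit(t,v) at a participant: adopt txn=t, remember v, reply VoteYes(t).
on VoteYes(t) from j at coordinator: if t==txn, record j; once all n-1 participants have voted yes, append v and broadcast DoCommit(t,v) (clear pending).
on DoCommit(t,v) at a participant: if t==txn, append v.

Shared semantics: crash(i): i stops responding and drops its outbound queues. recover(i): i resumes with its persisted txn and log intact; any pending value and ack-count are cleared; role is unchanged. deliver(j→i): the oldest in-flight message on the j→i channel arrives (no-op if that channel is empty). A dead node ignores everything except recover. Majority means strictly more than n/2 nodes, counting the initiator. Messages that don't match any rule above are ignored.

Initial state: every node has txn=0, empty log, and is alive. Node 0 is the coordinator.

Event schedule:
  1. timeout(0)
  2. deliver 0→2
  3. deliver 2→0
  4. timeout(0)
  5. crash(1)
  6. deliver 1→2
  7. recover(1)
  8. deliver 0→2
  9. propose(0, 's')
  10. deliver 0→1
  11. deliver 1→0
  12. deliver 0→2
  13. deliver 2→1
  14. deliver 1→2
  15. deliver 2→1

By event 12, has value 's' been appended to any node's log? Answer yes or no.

no

1. timeout(0):  <0:coor t1 ->
2. deliver 0→2:  <2:part t1 ->
3. deliver 2→0:  nop
4. timeout(0):  <0:coor t2 ->
5. crash(1):  <1:✗part t0 ->
6. deliver 1→2:  nop
7. recover(1):  <1:part t0 ->
8. deliver 0→2:  <2:part t2 ->
9. propose(0,'s'):  <0:coor t3 ->
10. deliver 0→1:  <1:part t1 ->
11. deliver 1→0:  nop
12. deliver 0→2:  <2:part t3 ->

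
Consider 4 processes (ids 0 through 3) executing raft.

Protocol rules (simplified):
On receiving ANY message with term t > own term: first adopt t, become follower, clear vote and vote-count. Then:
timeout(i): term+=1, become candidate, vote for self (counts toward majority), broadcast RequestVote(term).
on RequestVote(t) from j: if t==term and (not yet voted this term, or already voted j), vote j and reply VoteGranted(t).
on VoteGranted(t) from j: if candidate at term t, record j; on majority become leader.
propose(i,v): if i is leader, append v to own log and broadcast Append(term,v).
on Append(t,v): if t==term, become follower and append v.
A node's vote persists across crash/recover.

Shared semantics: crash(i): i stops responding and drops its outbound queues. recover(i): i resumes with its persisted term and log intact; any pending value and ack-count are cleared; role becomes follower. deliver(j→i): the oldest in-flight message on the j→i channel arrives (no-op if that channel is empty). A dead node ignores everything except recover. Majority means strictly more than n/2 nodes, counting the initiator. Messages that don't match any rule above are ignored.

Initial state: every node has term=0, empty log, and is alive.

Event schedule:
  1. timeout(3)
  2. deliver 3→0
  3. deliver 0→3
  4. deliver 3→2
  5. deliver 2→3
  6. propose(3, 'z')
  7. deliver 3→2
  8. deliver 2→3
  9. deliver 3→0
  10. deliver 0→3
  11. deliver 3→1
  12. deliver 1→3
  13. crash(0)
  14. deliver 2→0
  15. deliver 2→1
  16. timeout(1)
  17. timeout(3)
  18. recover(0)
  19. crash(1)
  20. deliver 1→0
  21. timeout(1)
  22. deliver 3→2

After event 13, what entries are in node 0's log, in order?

after 1 — timeout(3): n3:cand/t1/[-]
after 2 — deliver 3→0: n0:foll/t1/[-]
after 3 — deliver 0→3: ·
after 4 — deliver 3→2: n2:foll/t1/[-]
after 5 — deliver 2→3: n3:lead/t1/[-]
after 6 — propose(3,'z'): n3:lead/t1/[z]
after 7 — deliver 3→2: n2:foll/t1/[z]
after 8 — deliver 2→3: ·
after 9 — deliver 3→0: n0:foll/t1/[z]
after 10 — deliver 0→3: ·
after 11 — deliver 3→1: n1:foll/t1/[-]
after 12 — deliver 1→3: ·
after 13 — crash(0): n0:✗foll/t1/[z]

z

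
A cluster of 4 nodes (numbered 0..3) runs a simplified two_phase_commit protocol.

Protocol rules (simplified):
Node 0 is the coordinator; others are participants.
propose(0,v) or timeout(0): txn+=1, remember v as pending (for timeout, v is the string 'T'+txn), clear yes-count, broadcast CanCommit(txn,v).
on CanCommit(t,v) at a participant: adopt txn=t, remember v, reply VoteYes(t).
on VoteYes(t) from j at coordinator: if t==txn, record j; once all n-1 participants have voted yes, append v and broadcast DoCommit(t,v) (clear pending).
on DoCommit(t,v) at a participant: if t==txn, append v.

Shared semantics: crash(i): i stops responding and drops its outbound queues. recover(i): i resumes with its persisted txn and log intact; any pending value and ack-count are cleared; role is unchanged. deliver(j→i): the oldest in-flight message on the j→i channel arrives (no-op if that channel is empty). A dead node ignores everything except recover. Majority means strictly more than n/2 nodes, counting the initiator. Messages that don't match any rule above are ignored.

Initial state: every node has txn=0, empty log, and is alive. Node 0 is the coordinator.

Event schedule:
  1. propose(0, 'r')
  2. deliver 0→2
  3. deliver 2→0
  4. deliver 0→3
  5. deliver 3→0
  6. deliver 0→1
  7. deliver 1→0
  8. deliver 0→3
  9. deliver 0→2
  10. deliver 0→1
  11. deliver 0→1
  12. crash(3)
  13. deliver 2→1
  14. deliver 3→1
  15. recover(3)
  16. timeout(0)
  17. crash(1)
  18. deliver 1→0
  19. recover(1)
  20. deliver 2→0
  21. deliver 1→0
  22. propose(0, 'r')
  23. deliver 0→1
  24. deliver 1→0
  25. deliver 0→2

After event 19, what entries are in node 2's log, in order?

r

e1 propose(0,'r'): 0[coor,t=1,-]
e2 deliver 0→2: 2[part,t=1,-]
e3 deliver 2→0: ·
e4 deliver 0→3: 3[part,t=1,-]
e5 deliver 3→0: ·
e6 deliver 0→1: 1[part,t=1,-]
e7 deliver 1→0: 0[coor,t=1,r]
e8 deliver 0→3: 3[part,t=1,r]
e9 deliver 0→2: 2[part,t=1,r]
e10 deliver 0→1: 1[part,t=1,r]
e11 deliver 0→1: ·
e12 crash(3): 3[✗part,t=1,r]
e13 deliver 2→1: ·
e14 deliver 3→1: ·
e15 recover(3): 3[part,t=1,r]
e16 timeout(0): 0[coor,t=2,r]
e17 crash(1): 1[✗part,t=1,r]
e18 deliver 1→0: ·
e19 recover(1): 1[part,t=1,r]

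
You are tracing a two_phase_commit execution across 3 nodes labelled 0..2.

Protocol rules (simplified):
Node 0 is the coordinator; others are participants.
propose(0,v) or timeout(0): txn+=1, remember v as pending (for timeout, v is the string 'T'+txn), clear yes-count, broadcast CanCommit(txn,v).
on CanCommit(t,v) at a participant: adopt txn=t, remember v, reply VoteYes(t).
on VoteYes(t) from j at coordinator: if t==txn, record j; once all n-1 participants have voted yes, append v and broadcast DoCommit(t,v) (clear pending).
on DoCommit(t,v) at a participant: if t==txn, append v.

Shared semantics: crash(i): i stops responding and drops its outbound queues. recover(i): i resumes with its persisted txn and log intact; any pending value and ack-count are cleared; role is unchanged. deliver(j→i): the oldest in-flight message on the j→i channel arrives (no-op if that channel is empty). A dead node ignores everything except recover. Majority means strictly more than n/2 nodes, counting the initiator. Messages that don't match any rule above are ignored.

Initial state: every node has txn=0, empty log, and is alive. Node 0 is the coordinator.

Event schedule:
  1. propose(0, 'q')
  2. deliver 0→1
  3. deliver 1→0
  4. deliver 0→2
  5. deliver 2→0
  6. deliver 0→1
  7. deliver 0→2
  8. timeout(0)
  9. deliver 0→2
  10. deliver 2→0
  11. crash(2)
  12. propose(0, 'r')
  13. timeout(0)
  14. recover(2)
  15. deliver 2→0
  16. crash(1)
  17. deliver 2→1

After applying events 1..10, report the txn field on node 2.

[1] propose(0,'q') → N0(coor t1 [-])
[2] deliver 0→1 → N1(part t1 [-])
[3] deliver 1→0 → ∅
[4] deliver 0→2 → N2(part t1 [-])
[5] deliver 2→0 → N0(coor t1 [q])
[6] deliver 0→1 → N1(part t1 [q])
[7] deliver 0→2 → N2(part t1 [q])
[8] timeout(0) → N0(coor t2 [q])
[9] deliver 0→2 → N2(part t2 [q])
[10] deliver 2→0 → ∅

2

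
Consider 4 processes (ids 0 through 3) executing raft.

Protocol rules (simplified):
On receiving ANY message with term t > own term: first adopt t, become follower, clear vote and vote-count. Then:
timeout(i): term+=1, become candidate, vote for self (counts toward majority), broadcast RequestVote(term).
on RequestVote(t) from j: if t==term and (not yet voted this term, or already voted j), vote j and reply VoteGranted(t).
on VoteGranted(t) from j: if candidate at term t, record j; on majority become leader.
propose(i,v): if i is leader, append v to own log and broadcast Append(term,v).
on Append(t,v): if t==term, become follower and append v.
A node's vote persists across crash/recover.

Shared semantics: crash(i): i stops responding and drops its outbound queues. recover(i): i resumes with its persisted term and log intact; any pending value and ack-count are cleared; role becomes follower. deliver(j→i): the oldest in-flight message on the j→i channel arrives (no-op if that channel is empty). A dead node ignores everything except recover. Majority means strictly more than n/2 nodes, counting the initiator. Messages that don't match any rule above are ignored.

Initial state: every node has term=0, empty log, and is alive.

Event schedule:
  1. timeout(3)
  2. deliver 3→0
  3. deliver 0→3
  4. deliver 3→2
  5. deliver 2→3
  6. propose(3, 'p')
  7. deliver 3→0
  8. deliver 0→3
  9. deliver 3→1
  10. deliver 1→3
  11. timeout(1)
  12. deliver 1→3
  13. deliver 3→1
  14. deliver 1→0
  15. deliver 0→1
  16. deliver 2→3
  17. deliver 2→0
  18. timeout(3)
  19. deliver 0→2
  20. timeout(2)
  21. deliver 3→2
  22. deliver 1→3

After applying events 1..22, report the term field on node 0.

2

[1] timeout(3) → N3(cand t1 [-])
[2] deliver 3→0 → N0(foll t1 [-])
[3] deliver 0→3 → ∅
[4] deliver 3→2 → N2(foll t1 [-])
[5] deliver 2→3 → N3(lead t1 [-])
[6] propose(3,'p') → N3(lead t1 [p])
[7] deliver 3→0 → N0(foll t1 [p])
[8] deliver 0→3 → ∅
[9] deliver 3→1 → N1(foll t1 [-])
[10] deliver 1→3 → ∅
[11] timeout(1) → N1(cand t2 [-])
[12] deliver 1→3 → N3(foll t2 [p])
[13] deliver 3→1 → ∅
[14] deliver 1→0 → N0(foll t2 [p])
[15] deliver 0→1 → ∅
[16] deliver 2→3 → ∅
[17] deliver 2→0 → ∅
[18] timeout(3) → N3(cand t3 [p])
[19] deliver 0→2 → ∅
[20] timeout(2) → N2(cand t2 [-])
[21] deliver 3→2 → ∅
[22] deliver 1→3 → ∅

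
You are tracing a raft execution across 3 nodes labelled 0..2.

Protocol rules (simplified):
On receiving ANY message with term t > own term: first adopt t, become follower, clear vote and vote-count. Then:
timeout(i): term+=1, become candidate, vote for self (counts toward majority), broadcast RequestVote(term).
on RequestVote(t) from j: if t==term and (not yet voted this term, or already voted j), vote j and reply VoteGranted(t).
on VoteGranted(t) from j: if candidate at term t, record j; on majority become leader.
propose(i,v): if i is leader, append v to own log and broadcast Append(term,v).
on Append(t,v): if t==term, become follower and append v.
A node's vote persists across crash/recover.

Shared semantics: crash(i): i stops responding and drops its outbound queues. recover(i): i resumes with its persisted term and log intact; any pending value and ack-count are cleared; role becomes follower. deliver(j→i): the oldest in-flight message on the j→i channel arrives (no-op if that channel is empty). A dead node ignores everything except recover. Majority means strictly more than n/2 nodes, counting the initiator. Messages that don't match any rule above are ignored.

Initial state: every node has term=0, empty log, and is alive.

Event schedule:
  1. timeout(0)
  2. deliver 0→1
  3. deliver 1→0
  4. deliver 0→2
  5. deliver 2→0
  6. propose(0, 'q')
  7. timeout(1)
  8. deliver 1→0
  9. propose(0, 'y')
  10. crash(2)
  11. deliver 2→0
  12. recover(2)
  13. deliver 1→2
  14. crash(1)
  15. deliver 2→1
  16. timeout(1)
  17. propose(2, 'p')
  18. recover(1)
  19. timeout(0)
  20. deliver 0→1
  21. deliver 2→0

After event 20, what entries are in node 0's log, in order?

step 1 timeout(0): 0={cand,t=1,log=-}
step 2 deliver 0→1: 1={foll,t=1,log=-}
step 3 deliver 1→0: 0={lead,t=1,log=-}
step 4 deliver 0→2: 2={foll,t=1,log=-}
step 5 deliver 2→0: —
step 6 propose(0,'q'): 0={lead,t=1,log=q}
step 7 timeout(1): 1={cand,t=2,log=-}
step 8 deliver 1→0: 0={foll,t=2,log=q}
step 9 propose(0,'y'): —
step 10 crash(2): 2={✗foll,t=1,log=-}
step 11 deliver 2→0: —
step 12 recover(2): 2={foll,t=1,log=-}
step 13 deliver 1→2: 2={foll,t=2,log=-}
step 14 crash(1): 1={✗cand,t=2,log=-}
step 15 deliver 2→1: —
step 16 timeout(1): —
step 17 propose(2,'p'): —
step 18 recover(1): 1={foll,t=2,log=-}
step 19 timeout(0): 0={cand,t=3,log=q}
step 20 deliver 0→1: —

q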